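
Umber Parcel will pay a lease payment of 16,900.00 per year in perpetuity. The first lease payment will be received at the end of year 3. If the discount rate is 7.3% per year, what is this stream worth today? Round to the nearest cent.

201077.93

Value at end of year 2: C / r = 16,900.00 / 0.073 = 231,506.8493
Discount to today: PV = 231,506.8493 / (1 + 0.073)^2 = 231,506.8493 / 1.151329 = 201,077.93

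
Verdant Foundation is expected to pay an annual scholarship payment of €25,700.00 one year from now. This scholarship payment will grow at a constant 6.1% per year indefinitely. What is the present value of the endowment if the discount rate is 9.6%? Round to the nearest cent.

€734285.71

Growing perpetuity: P = D₁ / (r − g) = €25,700.0000 / (0.096 − 0.061) = €734,285.71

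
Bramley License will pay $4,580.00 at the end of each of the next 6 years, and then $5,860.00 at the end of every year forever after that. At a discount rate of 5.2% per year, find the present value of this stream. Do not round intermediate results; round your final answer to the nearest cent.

PV of 6-year annuity: $4,580.00 × [1 − (1+0.052)^−6] / 0.052 = 23098.72024
Perpetuity value at year 6: $5,860.00 / 0.052 = 112692.30769
PV of perpetuity: 112692.30769 / (1+0.052)^6 = 83138.04991
Total PV = 23098.72024 + 83138.04991 = 106236.77016

$106236.77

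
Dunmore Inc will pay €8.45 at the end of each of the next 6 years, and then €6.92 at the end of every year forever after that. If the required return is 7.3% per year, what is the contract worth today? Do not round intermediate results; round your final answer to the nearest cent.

PV of 6-year annuity: €8.45 × [1 − (1+0.073)^−6] / 0.073 = 39.90693
Perpetuity value at year 6: €6.92 / 0.073 = 94.79452
PV of perpetuity: 94.79452 / (1+0.073)^6 = 62.11334
Total PV = 39.90693 + 62.11334 = 102.02027

€102.02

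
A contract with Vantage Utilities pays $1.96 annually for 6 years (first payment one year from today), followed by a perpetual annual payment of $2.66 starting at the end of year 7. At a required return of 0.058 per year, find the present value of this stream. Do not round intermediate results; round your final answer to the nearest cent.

PV of 6-year annuity: $1.96 × [1 − (1+0.058)^−6] / 0.058 = 9.69882
Perpetuity value at year 6: $2.66 / 0.058 = 45.86207
PV of perpetuity: 45.86207 / (1+0.058)^6 = 32.69939
Total PV = 9.69882 + 32.69939 = 42.39821

$42.40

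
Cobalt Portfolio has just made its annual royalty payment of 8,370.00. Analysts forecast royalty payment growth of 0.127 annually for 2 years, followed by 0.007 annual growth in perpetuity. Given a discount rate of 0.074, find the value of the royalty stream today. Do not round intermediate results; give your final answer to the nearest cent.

D_1 = 9432.99000
D_2 = 10630.97973
Terminal value at year 2: TV = D_2×(1+g_2)/(r−g_2) = 10705.39659/0.067 = 159782.03863
P_0 = D_1/(1+r)^1 + D_2/(1+r)^2 + TV/(1+r)^2
    = 8783.04469 + 9216.47241 + 138522.20473 = 156521.72184

156521.72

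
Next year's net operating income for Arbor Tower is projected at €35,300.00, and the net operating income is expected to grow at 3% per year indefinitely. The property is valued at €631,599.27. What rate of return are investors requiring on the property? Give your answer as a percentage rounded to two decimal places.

P = D₁/(r − g) ⇒ r = D₁/P + g = €35,300.0000/€631,599.27 + 0.03 = 0.055890 + 0.03 = 0.085890

8.59%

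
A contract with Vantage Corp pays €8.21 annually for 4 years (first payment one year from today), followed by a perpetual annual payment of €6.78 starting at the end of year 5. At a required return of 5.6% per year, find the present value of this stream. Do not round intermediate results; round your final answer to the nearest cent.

PV of 4-year annuity: €8.21 × [1 − (1+0.056)^−4] / 0.056 = 28.71104
Perpetuity value at year 4: €6.78 / 0.056 = 121.07143
PV of perpetuity: 121.07143 / (1+0.056)^4 = 97.36122
Total PV = 28.71104 + 97.36122 = 126.07225

€126.07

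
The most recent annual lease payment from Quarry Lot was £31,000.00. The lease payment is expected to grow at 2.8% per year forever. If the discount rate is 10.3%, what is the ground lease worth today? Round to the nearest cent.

D₁ = D₀ × (1 + g) = £31,000.00 × 1.028 = £31,868.0000
Growing perpetuity: P = D₁ / (r − g) = £31,868.0000 / (0.103 − 0.028) = £424,906.67

£424906.67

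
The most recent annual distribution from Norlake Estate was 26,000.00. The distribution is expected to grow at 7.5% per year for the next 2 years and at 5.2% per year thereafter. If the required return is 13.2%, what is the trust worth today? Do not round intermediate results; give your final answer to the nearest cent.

D_1 = 27950.00000
D_2 = 30046.25000
Terminal value at year 2: TV = D_2×(1+g_2)/(r−g_2) = 31608.65500/0.08 = 395108.18750
P_0 = D_1/(1+r)^1 + D_2/(1+r)^2 + TV/(1+r)^2
    = 24690.81272 + 23447.54742 + 308335.24852 = 356473.60866

356473.61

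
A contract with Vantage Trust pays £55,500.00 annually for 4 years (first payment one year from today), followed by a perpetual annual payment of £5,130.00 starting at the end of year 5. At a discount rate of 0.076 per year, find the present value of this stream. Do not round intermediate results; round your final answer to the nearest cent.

PV of 4-year annuity: £55,500.00 × [1 − (1+0.076)^−4] / 0.076 = 185471.67978
Perpetuity value at year 4: £5,130.00 / 0.076 = 67500.00000
PV of perpetuity: 67500.00000 / (1+0.076)^4 = 50356.40149
Total PV = 185471.67978 + 50356.40149 = 235828.08127

£235828.08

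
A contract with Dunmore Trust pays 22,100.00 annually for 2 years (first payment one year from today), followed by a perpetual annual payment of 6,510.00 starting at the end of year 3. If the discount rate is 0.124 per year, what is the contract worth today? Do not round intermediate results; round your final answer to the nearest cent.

78710.06

PV of 2-year annuity: 22,100.00 × [1 − (1+0.124)^−2] / 0.124 = 37154.73462
Perpetuity value at year 2: 6,510.00 / 0.124 = 52500.00000
PV of perpetuity: 52500.00000 / (1+0.124)^2 = 41555.32478
Total PV = 37154.73462 + 41555.32478 = 78710.05940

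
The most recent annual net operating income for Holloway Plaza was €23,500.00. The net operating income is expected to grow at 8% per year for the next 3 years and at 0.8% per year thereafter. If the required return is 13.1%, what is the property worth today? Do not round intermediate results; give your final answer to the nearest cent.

€232020.73

D_1 = 25380.00000
D_2 = 27410.40000
D_3 = 29603.23200
Terminal value at year 3: TV = D_3×(1+g_2)/(r−g_2) = 29840.05786/0.123 = 242602.09639
P_0 = D_1/(1+r)^1 + D_2/(1+r)^2 + D_3/(1+r)^3 + TV/(1+r)^3
    = 22440.31830 + 21428.42066 + 20462.15235 + 167689.83393 = 232020.72525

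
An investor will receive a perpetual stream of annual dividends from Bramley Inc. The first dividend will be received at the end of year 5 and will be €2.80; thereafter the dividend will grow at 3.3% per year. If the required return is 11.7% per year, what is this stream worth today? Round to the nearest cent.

€21.41

Value at end of year 4: C₁ / (r − g) = €2.80 / (0.117 − 0.033) = €33.3333
Discount to today: PV = €33.3333 / (1 + 0.117)^4 = €33.3333 / 1.556728 = €21.41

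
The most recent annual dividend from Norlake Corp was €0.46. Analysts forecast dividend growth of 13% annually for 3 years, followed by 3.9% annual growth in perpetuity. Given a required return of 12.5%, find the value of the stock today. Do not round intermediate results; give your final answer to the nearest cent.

D_1 = 0.51980
D_2 = 0.58737
D_3 = 0.66373
Terminal value at year 3: TV = D_3×(1+g_2)/(r−g_2) = 0.68962/0.086 = 8.01882
P_0 = D_1/(1+r)^1 + D_2/(1+r)^2 + D_3/(1+r)^3 + TV/(1+r)^3
    = 0.46204 + 0.46410 + 0.46616 + 5.63187 = 7.02417

€7.02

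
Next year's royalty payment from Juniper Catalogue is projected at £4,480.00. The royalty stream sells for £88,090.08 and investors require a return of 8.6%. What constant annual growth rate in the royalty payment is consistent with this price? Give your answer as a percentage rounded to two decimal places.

3.51%

P = D₁/(r−g) ⇒ g = r − D₁/P = 0.086 − £4,480.00/£88,090.08 = 0.035143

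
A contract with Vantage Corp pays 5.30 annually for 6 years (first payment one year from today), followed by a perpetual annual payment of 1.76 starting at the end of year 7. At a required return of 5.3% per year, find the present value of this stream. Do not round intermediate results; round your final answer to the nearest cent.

51.00

PV of 6-year annuity: 5.30 × [1 − (1+0.053)^−6] / 0.053 = 26.64499
Perpetuity value at year 6: 1.76 / 0.053 = 33.20755
PV of perpetuity: 33.20755 / (1+0.053)^6 = 24.35940
Total PV = 26.64499 + 24.35940 = 51.00439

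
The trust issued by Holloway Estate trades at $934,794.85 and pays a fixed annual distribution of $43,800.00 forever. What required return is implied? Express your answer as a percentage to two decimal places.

P = C/r ⇒ r = C/P = $43,800.00/$934,794.85 = 0.046855

4.69%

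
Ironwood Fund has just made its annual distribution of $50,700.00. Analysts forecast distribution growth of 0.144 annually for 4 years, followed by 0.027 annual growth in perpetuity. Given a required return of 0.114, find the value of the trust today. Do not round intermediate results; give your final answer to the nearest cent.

D_1 = 58000.80000
D_2 = 66352.91520
D_3 = 75907.73499
D_4 = 86838.44883
Terminal value at year 4: TV = D_4×(1+g_2)/(r−g_2) = 89183.08695/0.087 = 1025092.95340
P_0 = D_1/(1+r)^1 + D_2/(1+r)^2 + D_3/(1+r)^3 + D_4/(1+r)^4 + TV/(1+r)^4
    = 52065.35009 + 53467.46903 + 54907.34701 + 56386.00088 + 665614.05641 = 882440.22343

$882440.22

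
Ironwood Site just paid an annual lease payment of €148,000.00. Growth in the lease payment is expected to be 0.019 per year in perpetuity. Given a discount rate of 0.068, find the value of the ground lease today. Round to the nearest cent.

D₁ = D₀ × (1 + g) = €148,000.00 × 1.019 = €150,812.0000
Growing perpetuity: P = D₁ / (r − g) = €150,812.0000 / (0.068 − 0.019) = €3,077,795.92

€3077795.92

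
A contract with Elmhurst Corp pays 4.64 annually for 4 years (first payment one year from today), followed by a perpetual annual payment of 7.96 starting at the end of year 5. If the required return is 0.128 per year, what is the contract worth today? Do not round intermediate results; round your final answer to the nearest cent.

52.27

PV of 4-year annuity: 4.64 × [1 − (1+0.128)^−4] / 0.128 = 13.85910
Perpetuity value at year 4: 7.96 / 0.128 = 62.18750
PV of perpetuity: 62.18750 / (1+0.128)^4 = 38.41198
Total PV = 13.85910 + 38.41198 = 52.27108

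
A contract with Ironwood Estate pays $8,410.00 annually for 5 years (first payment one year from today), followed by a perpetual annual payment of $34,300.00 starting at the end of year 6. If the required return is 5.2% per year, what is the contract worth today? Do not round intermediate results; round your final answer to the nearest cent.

$548142.24

PV of 5-year annuity: $8,410.00 × [1 − (1+0.052)^−5] / 0.052 = 36210.47371
Perpetuity value at year 5: $34,300.00 / 0.052 = 659615.38462
PV of perpetuity: 659615.38462 / (1+0.052)^5 = 511931.76414
Total PV = 36210.47371 + 511931.76414 = 548142.23785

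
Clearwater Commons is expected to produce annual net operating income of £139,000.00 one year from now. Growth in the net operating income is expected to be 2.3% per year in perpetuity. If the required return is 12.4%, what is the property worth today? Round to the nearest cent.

Growing perpetuity: P = D₁ / (r − g) = £139,000.0000 / (0.124 − 0.023) = £1,376,237.62

£1376237.62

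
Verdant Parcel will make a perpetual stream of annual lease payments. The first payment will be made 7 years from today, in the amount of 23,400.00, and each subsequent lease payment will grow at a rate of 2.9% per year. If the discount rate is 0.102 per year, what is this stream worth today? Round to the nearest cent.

178979.56

Value at end of year 6: C₁ / (r − g) = 23,400.00 / (0.102 − 0.029) = 320,547.9452
Discount to today: PV = 320,547.9452 / (1 + 0.102)^6 = 320,547.9452 / 1.790975 = 178,979.56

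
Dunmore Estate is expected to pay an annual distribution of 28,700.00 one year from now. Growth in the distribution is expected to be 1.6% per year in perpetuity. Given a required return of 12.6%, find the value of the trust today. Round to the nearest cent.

260909.09

Growing perpetuity: P = D₁ / (r − g) = 28,700.0000 / (0.126 − 0.016) = 260,909.09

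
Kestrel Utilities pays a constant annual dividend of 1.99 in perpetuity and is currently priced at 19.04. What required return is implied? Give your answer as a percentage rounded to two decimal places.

P = C/r ⇒ r = C/P = 1.99/19.04 = 0.104517

10.45%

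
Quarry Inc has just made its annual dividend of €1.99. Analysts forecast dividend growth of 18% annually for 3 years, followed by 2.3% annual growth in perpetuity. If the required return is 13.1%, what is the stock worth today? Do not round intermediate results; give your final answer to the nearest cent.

€27.91

D_1 = 2.34820
D_2 = 2.77088
D_3 = 3.26963
Terminal value at year 3: TV = D_3×(1+g_2)/(r−g_2) = 3.34484/0.108 = 30.97070
P_0 = D_1/(1+r)^1 + D_2/(1+r)^2 + D_3/(1+r)^3 + TV/(1+r)^3
    = 2.07622 + 2.16617 + 2.26001 + 21.40736 = 27.90976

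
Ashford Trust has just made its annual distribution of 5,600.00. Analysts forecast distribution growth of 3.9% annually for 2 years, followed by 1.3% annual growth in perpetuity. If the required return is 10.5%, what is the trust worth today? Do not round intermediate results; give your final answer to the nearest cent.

64731.56

D_1 = 5818.40000
D_2 = 6045.31760
Terminal value at year 2: TV = D_2×(1+g_2)/(r−g_2) = 6123.90673/0.092 = 66564.20357
P_0 = D_1/(1+r)^1 + D_2/(1+r)^2 + TV/(1+r)^2
    = 5265.52036 + 4951.01869 + 54515.02105 = 64731.56010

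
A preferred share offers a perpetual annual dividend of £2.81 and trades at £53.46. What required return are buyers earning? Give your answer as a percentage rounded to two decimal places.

5.26%

P = C/r ⇒ r = C/P = £2.81/£53.46 = 0.052563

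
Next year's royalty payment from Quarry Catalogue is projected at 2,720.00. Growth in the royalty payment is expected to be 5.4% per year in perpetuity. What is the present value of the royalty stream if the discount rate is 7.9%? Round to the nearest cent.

108800.00

Growing perpetuity: P = D₁ / (r − g) = 2,720.0000 / (0.079 − 0.054) = 108,800.00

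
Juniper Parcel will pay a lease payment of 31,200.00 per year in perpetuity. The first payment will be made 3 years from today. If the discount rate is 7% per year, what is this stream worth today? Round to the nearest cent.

389304.12

Value at end of year 2: C / r = 31,200.00 / 0.07 = 445,714.2857
Discount to today: PV = 445,714.2857 / (1 + 0.07)^2 = 445,714.2857 / 1.144900 = 389,304.12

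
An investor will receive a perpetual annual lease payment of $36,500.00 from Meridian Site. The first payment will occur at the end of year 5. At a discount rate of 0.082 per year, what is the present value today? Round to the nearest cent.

Value at end of year 4: C / r = $36,500.00 / 0.082 = $445,121.9512
Discount to today: PV = $445,121.9512 / (1 + 0.082)^4 = $445,121.9512 / 1.370595 = $324,765.56

$324765.56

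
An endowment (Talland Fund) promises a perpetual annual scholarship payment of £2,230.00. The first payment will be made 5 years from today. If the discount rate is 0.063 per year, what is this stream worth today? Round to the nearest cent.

Value at end of year 4: C / r = £2,230.00 / 0.063 = £35,396.8254
Discount to today: PV = £35,396.8254 / (1 + 0.063)^4 = £35,396.8254 / 1.276830 = £27,722.43

£27722.43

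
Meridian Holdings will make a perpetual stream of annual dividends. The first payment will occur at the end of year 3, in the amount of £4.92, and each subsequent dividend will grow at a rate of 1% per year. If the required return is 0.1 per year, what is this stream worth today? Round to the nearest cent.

£45.18

Value at end of year 2: C₁ / (r − g) = £4.92 / (0.1 − 0.01) = £54.6667
Discount to today: PV = £54.6667 / (1 + 0.1)^2 = £54.6667 / 1.210000 = £45.18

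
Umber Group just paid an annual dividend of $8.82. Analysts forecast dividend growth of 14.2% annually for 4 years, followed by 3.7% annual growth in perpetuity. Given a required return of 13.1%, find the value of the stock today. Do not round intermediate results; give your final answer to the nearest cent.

$137.29

D_1 = 10.07244
D_2 = 11.50273
D_3 = 13.13611
D_4 = 15.00144
Terminal value at year 4: TV = D_4×(1+g_2)/(r−g_2) = 15.55650/0.094 = 165.49463
P_0 = D_1/(1+r)^1 + D_2/(1+r)^2 + D_3/(1+r)^3 + D_4/(1+r)^4 + TV/(1+r)^4
    = 8.90578 + 8.99240 + 9.07986 + 9.16817 + 101.14245 = 137.28866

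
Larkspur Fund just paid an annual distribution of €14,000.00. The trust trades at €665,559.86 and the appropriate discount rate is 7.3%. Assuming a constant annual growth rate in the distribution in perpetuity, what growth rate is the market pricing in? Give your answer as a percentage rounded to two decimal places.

P = D₀(1+g)/(r−g) ⇒ P(r−g) = D₀(1+g) ⇒ g(P+D₀) = P·r − D₀
g = (P·r − D₀)/(P + D₀) = (€665,559.86×0.073 − €14,000.00) / (€665,559.86 + €14,000.00) = 0.050895

5.09%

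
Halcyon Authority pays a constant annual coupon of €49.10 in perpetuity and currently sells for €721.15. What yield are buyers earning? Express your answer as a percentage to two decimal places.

P = C/r ⇒ r = C/P = €49.10/€721.15 = 0.068086

6.81%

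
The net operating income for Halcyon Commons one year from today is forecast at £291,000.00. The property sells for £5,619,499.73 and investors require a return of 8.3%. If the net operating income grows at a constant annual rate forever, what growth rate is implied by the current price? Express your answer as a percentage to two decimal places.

3.12%

P = D₁/(r−g) ⇒ g = r − D₁/P = 0.083 − £291,000.00/£5,619,499.73 = 0.031216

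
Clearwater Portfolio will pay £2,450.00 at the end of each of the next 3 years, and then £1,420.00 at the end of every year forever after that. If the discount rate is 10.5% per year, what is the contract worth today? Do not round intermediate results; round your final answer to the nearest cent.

£16062.89

PV of 3-year annuity: £2,450.00 × [1 − (1+0.105)^−3] / 0.105 = 6039.55248
Perpetuity value at year 3: £1,420.00 / 0.105 = 13523.80952
PV of perpetuity: 13523.80952 / (1+0.105)^3 = 10023.33421
Total PV = 6039.55248 + 10023.33421 = 16062.88669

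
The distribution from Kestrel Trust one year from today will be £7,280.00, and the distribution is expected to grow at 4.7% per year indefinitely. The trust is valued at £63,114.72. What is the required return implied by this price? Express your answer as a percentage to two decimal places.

P = D₁/(r − g) ⇒ r = D₁/P + g = £7,280.0000/£63,114.72 + 0.047 = 0.115346 + 0.047 = 0.162346

16.23%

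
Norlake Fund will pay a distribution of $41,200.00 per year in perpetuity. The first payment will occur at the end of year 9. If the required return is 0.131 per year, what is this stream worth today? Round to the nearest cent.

Value at end of year 8: C / r = $41,200.00 / 0.131 = $314,503.8168
Discount to today: PV = $314,503.8168 / (1 + 0.131)^8 = $314,503.8168 / 2.677323 = $117,469.49

$117469.49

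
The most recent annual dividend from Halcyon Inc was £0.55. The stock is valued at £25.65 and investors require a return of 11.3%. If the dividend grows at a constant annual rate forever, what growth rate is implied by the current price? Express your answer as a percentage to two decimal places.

8.96%

P = D₀(1+g)/(r−g) ⇒ P(r−g) = D₀(1+g) ⇒ g(P+D₀) = P·r − D₀
g = (P·r − D₀)/(P + D₀) = (£25.65×0.113 − £0.55) / (£25.65 + £0.55) = 0.089635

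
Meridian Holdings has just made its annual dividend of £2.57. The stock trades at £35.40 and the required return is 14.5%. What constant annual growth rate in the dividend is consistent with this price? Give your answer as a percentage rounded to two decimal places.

6.75%

P = D₀(1+g)/(r−g) ⇒ P(r−g) = D₀(1+g) ⇒ g(P+D₀) = P·r − D₀
g = (P·r − D₀)/(P + D₀) = (£35.40×0.145 − £2.57) / (£35.40 + £2.57) = 0.067501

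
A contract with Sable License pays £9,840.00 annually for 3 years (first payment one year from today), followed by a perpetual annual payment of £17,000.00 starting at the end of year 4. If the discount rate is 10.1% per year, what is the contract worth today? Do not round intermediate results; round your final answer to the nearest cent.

£150542.27

PV of 3-year annuity: £9,840.00 × [1 − (1+0.101)^−3] / 0.101 = 24427.60706
Perpetuity value at year 3: £17,000.00 / 0.101 = 168316.83168
PV of perpetuity: 168316.83168 / (1+0.101)^3 = 126114.66502
Total PV = 24427.60706 + 126114.66502 = 150542.27208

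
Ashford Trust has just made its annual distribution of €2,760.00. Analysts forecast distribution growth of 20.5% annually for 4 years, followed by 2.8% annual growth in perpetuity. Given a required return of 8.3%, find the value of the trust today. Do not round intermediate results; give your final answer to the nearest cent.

D_1 = 3325.80000
D_2 = 4007.58900
D_3 = 4829.14474
D_4 = 5819.11942
Terminal value at year 4: TV = D_4×(1+g_2)/(r−g_2) = 5982.05476/0.055 = 108764.63203
P_0 = D_1/(1+r)^1 + D_2/(1+r)^2 + D_3/(1+r)^3 + D_4/(1+r)^4 + TV/(1+r)^4
    = 3070.91413 + 3416.85275 + 3801.76137 + 4230.02996 + 79063.10541 = 93582.66360

€93582.66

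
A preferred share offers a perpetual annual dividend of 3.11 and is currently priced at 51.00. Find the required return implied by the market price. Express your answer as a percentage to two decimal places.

P = C/r ⇒ r = C/P = 3.11/51.00 = 0.060980

6.10%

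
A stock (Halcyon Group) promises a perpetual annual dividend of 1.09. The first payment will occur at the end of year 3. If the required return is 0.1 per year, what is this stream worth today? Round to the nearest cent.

Value at end of year 2: C / r = 1.09 / 0.1 = 10.9000
Discount to today: PV = 10.9000 / (1 + 0.1)^2 = 10.9000 / 1.210000 = 9.01

9.01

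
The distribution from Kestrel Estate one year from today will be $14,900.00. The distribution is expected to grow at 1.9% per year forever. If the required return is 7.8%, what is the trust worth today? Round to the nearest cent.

Growing perpetuity: P = D₁ / (r − g) = $14,900.0000 / (0.078 − 0.019) = $252,542.37

$252542.37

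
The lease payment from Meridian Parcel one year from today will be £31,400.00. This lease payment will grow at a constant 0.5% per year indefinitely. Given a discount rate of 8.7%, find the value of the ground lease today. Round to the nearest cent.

Growing perpetuity: P = D₁ / (r − g) = £31,400.0000 / (0.087 − 0.005) = £382,926.83

£382926.83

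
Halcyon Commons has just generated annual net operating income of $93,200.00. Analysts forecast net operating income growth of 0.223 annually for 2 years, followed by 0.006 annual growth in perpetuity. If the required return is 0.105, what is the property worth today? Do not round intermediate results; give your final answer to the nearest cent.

D_1 = 113983.60000
D_2 = 139401.94280
Terminal value at year 2: TV = D_2×(1+g_2)/(r−g_2) = 140238.35446/0.099 = 1416549.03492
P_0 = D_1/(1+r)^1 + D_2/(1+r)^2 + TV/(1+r)^2
    = 103152.57919 + 114167.96773 + 1160131.06604 = 1377451.61296

$1377451.61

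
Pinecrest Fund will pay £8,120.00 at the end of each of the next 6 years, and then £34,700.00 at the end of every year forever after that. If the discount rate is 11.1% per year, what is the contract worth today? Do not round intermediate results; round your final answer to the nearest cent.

PV of 6-year annuity: £8,120.00 × [1 − (1+0.111)^−6] / 0.111 = 34253.23417
Perpetuity value at year 6: £34,700.00 / 0.111 = 312612.61261
PV of perpetuity: 312612.61261 / (1+0.111)^6 = 166234.87545
Total PV = 34253.23417 + 166234.87545 = 200488.10962

£200488.11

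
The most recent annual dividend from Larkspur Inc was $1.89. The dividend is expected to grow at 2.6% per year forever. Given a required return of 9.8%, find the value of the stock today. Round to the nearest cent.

D₁ = D₀ × (1 + g) = $1.89 × 1.026 = $1.9391
Growing perpetuity: P = D₁ / (r − g) = $1.9391 / (0.098 − 0.026) = $26.93

$26.93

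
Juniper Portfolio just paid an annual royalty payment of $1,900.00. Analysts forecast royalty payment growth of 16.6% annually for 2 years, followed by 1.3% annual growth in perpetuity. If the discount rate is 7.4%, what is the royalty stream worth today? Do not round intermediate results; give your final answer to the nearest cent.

$41491.83

D_1 = 2215.40000
D_2 = 2583.15640
Terminal value at year 2: TV = D_2×(1+g_2)/(r−g_2) = 2616.73743/0.061 = 42897.33497
P_0 = D_1/(1+r)^1 + D_2/(1+r)^2 + TV/(1+r)^2
    = 2062.75605 + 2239.45396 + 37189.62074 = 41491.83075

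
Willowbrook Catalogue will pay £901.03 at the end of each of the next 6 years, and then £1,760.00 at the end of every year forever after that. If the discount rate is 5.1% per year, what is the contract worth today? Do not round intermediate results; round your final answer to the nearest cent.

PV of 6-year annuity: £901.03 × [1 − (1+0.051)^−6] / 0.051 = 4558.76153
Perpetuity value at year 6: £1,760.00 / 0.051 = 34509.80392
PV of perpetuity: 34509.80392 / (1+0.051)^6 = 25605.08345
Total PV = 4558.76153 + 25605.08345 = 30163.84498

£30163.84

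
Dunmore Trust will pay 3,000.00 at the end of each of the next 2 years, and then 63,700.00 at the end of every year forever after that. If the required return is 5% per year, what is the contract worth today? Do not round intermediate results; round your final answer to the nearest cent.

PV of 2-year annuity: 3,000.00 × [1 − (1+0.05)^−2] / 0.05 = 5578.23129
Perpetuity value at year 2: 63,700.00 / 0.05 = 1274000.00000
PV of perpetuity: 1274000.00000 / (1+0.05)^2 = 1155555.55556
Total PV = 5578.23129 + 1155555.55556 = 1161133.78685

1161133.79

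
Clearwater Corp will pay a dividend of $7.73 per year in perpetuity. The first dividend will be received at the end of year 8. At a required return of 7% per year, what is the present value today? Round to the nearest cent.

$68.77

Value at end of year 7: C / r = $7.73 / 0.07 = $110.4286
Discount to today: PV = $110.4286 / (1 + 0.07)^7 = $110.4286 / 1.605781 = $68.77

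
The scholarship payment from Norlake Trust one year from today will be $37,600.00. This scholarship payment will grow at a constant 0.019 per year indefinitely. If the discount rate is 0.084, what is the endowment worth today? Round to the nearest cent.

$578461.54

Growing perpetuity: P = D₁ / (r − g) = $37,600.0000 / (0.084 − 0.019) = $578,461.54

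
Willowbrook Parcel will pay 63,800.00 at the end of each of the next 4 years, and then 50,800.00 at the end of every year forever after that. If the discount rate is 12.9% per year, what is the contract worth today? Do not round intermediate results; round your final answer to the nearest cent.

432547.06

PV of 4-year annuity: 63,800.00 × [1 − (1+0.129)^−4] / 0.129 = 190166.24691
Perpetuity value at year 4: 50,800.00 / 0.129 = 393798.44961
PV of perpetuity: 393798.44961 / (1+0.129)^4 = 242380.81100
Total PV = 190166.24691 + 242380.81100 = 432547.05792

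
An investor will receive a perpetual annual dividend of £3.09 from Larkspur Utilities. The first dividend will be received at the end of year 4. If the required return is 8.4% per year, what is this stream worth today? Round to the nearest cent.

£28.88

Value at end of year 3: C / r = £3.09 / 0.084 = £36.7857
Discount to today: PV = £36.7857 / (1 + 0.084)^3 = £36.7857 / 1.273761 = £28.88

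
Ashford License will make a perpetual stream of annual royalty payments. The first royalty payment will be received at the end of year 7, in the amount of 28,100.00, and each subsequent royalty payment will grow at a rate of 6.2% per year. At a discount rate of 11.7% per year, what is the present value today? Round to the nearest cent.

263041.69

Value at end of year 6: C₁ / (r − g) = 28,100.00 / (0.117 − 0.062) = 510,909.0909
Discount to today: PV = 510,909.0909 / (1 + 0.117)^6 = 510,909.0909 / 1.942312 = 263,041.69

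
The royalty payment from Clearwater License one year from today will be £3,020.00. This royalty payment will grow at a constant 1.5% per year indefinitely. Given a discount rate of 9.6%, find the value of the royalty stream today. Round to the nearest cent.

Growing perpetuity: P = D₁ / (r − g) = £3,020.0000 / (0.096 − 0.015) = £37,283.95

£37283.95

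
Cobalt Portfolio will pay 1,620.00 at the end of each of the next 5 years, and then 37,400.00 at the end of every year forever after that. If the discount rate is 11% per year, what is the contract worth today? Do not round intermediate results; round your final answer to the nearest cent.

207760.80

PV of 5-year annuity: 1,620.00 × [1 − (1+0.11)^−5] / 0.11 = 5987.35317
Perpetuity value at year 5: 37,400.00 / 0.11 = 340000.00000
PV of perpetuity: 340000.00000 / (1+0.11)^5 = 201773.45154
Total PV = 5987.35317 + 201773.45154 = 207760.80471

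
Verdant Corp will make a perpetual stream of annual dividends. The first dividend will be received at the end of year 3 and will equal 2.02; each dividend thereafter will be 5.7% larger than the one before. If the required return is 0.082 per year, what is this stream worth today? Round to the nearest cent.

69.02

Value at end of year 2: C₁ / (r − g) = 2.02 / (0.082 − 0.057) = 80.8000
Discount to today: PV = 80.8000 / (1 + 0.082)^2 = 80.8000 / 1.170724 = 69.02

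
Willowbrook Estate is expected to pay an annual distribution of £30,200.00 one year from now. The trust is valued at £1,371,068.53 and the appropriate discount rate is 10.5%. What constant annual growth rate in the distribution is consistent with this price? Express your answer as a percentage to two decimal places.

8.30%

P = D₁/(r−g) ⇒ g = r − D₁/P = 0.105 − £30,200.00/£1,371,068.53 = 0.082973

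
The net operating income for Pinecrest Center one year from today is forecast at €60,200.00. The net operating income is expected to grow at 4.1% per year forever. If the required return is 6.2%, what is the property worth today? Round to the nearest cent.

€2866666.67

Growing perpetuity: P = D₁ / (r − g) = €60,200.0000 / (0.062 − 0.041) = €2,866,666.67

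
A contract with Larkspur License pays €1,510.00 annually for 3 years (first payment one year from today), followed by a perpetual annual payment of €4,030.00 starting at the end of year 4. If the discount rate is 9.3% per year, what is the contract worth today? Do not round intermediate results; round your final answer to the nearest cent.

PV of 3-year annuity: €1,510.00 × [1 − (1+0.093)^−3] / 0.093 = 3801.91065
Perpetuity value at year 3: €4,030.00 / 0.093 = 43333.33333
PV of perpetuity: 43333.33333 / (1+0.093)^3 = 33186.51220
Total PV = 3801.91065 + 33186.51220 = 36988.42285

€36988.42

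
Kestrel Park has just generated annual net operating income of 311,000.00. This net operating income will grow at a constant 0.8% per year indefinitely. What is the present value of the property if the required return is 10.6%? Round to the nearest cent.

3198857.14

D₁ = D₀ × (1 + g) = 311,000.00 × 1.008 = 313,488.0000
Growing perpetuity: P = D₁ / (r − g) = 313,488.0000 / (0.106 − 0.008) = 3,198,857.14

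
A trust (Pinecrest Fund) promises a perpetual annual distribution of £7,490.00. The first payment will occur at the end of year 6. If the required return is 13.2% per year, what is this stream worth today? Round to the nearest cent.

Value at end of year 5: C / r = £7,490.00 / 0.132 = £56,742.4242
Discount to today: PV = £56,742.4242 / (1 + 0.132)^5 = £56,742.4242 / 1.858798 = £30,526.41

£30526.41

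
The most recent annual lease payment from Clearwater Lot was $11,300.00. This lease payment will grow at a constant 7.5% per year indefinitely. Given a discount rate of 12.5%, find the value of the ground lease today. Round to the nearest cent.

D₁ = D₀ × (1 + g) = $11,300.00 × 1.075 = $12,147.5000
Growing perpetuity: P = D₁ / (r − g) = $12,147.5000 / (0.125 − 0.075) = $242,950.00

$242950.00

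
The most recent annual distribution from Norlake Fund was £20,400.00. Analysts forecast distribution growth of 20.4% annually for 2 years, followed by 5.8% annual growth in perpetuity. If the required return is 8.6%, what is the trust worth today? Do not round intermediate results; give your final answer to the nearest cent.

£995129.28

D_1 = 24561.60000
D_2 = 29572.16640
Terminal value at year 2: TV = D_2×(1+g_2)/(r−g_2) = 31287.35205/0.028 = 1117405.43040
P_0 = D_1/(1+r)^1 + D_2/(1+r)^2 + TV/(1+r)^2
    = 22616.57459 + 25073.99245 + 947438.71473 = 995129.28177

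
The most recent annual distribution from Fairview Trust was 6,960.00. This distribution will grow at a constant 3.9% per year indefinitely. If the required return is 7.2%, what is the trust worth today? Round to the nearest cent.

219134.55

D₁ = D₀ × (1 + g) = 6,960.00 × 1.039 = 7,231.4400
Growing perpetuity: P = D₁ / (r − g) = 7,231.4400 / (0.072 − 0.039) = 219,134.55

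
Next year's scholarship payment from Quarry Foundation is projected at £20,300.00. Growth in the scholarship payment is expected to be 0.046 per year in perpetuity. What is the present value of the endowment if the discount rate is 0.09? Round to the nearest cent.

Growing perpetuity: P = D₁ / (r − g) = £20,300.0000 / (0.09 − 0.046) = £461,363.64

£461363.64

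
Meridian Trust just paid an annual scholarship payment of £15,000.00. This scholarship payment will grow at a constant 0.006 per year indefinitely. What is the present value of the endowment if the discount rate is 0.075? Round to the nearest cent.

£218695.65

D₁ = D₀ × (1 + g) = £15,000.00 × 1.006 = £15,090.0000
Growing perpetuity: P = D₁ / (r − g) = £15,090.0000 / (0.075 − 0.006) = £218,695.65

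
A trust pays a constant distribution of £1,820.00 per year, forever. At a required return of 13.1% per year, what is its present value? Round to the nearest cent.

£13893.13

Level perpetuity: PV = C / r = £1,820.00 / 0.131 = £13,893.13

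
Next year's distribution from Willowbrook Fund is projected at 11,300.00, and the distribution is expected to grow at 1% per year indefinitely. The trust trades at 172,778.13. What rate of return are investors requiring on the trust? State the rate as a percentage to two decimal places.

P = D₁/(r − g) ⇒ r = D₁/P + g = 11,300.0000/172,778.13 + 0.01 = 0.065402 + 0.01 = 0.075402

7.54%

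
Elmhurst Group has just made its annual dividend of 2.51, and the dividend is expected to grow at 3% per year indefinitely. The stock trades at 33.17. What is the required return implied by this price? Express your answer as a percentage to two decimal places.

D₁ = 2.51 × 1.03 = 2.5853
P = D₁/(r − g) ⇒ r = D₁/P + g = 2.5853/33.17 + 0.03 = 0.077941 + 0.03 = 0.107941

10.79%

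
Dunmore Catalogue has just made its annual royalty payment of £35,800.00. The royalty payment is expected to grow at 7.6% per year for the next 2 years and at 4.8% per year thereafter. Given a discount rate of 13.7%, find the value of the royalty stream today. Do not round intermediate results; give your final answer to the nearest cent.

£443476.64

D_1 = 38520.80000
D_2 = 41448.38080
Terminal value at year 2: TV = D_2×(1+g_2)/(r−g_2) = 43437.90308/0.089 = 488066.32672
P_0 = D_1/(1+r)^1 + D_2/(1+r)^2 + TV/(1+r)^2
    = 33879.33157 + 32061.70693 + 377535.60514 = 443476.64364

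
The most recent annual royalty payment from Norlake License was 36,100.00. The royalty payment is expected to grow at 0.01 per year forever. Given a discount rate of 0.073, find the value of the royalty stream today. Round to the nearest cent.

578746.03

D₁ = D₀ × (1 + g) = 36,100.00 × 1.01 = 36,461.0000
Growing perpetuity: P = D₁ / (r − g) = 36,461.0000 / (0.073 − 0.01) = 578,746.03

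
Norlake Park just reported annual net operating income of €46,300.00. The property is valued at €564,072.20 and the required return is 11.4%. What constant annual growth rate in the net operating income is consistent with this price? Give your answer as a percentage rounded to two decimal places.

2.95%

P = D₀(1+g)/(r−g) ⇒ P(r−g) = D₀(1+g) ⇒ g(P+D₀) = P·r − D₀
g = (P·r − D₀)/(P + D₀) = (€564,072.20×0.114 − €46,300.00) / (€564,072.20 + €46,300.00) = 0.029497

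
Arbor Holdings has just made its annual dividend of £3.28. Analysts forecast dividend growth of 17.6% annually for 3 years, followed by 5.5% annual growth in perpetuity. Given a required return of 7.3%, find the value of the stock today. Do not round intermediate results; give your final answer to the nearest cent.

D_1 = 3.85728
D_2 = 4.53616
D_3 = 5.33453
Terminal value at year 3: TV = D_3×(1+g_2)/(r−g_2) = 5.62792/0.018 = 312.66248
P_0 = D_1/(1+r)^1 + D_2/(1+r)^2 + D_3/(1+r)^3 + TV/(1+r)^3
    = 3.59486 + 3.93993 + 4.31814 + 253.09094 = 264.94387

£264.94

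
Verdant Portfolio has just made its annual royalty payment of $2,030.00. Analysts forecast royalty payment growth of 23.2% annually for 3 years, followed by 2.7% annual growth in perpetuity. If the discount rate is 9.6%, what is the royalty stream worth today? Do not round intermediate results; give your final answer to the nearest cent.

D_1 = 2500.96000
D_2 = 3081.18272
D_3 = 3796.01711
Terminal value at year 3: TV = D_3×(1+g_2)/(r−g_2) = 3898.50957/0.069 = 56500.13874
P_0 = D_1/(1+r)^1 + D_2/(1+r)^2 + D_3/(1+r)^3 + TV/(1+r)^3
    = 2281.89781 + 2565.05301 + 2883.34426 + 42915.86316 = 50646.15824

$50646.16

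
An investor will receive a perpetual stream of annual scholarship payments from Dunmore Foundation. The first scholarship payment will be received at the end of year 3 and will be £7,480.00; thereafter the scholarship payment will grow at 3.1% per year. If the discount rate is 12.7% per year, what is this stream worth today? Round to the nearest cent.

Value at end of year 2: C₁ / (r − g) = £7,480.00 / (0.127 − 0.031) = £77,916.6667
Discount to today: PV = £77,916.6667 / (1 + 0.127)^2 = £77,916.6667 / 1.270129 = £61,345.47

£61345.47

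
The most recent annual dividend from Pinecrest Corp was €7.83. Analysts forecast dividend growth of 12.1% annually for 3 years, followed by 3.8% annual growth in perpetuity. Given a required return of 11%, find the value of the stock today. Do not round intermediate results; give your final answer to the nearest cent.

D_1 = 8.77743
D_2 = 9.83950
D_3 = 11.03008
Terminal value at year 3: TV = D_3×(1+g_2)/(r−g_2) = 11.44922/0.072 = 159.01696
P_0 = D_1/(1+r)^1 + D_2/(1+r)^2 + D_3/(1+r)^3 + TV/(1+r)^3
    = 7.90759 + 7.98596 + 8.06510 + 116.27183 = 140.23048

€140.23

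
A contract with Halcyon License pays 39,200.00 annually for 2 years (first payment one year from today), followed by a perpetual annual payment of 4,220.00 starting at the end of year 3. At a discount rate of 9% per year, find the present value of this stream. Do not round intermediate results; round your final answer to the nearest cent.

108422.60

PV of 2-year annuity: 39,200.00 × [1 − (1+0.09)^−2] / 0.09 = 68957.15849
Perpetuity value at year 2: 4,220.00 / 0.09 = 46888.88889
PV of perpetuity: 46888.88889 / (1+0.09)^2 = 39465.43968
Total PV = 68957.15849 + 39465.43968 = 108422.59817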